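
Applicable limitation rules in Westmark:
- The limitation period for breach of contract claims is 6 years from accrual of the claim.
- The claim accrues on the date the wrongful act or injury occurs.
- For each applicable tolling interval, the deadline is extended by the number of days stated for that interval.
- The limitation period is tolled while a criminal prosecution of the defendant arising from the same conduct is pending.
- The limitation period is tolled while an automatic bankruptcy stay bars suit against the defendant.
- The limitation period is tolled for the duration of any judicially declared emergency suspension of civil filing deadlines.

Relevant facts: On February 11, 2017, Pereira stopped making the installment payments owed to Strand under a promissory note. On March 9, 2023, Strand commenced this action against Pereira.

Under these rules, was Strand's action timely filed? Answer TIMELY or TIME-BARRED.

TIME-BARRED

The claim accrued on February 11, 2017, when the wrongful act occurred.
Adding the 6 years base period to February 11, 2017 gives a deadline of February 11, 2023, before any tolling.
Strand filed on March 9, 2023, after the February 11, 2023 deadline, so the action is time-barred.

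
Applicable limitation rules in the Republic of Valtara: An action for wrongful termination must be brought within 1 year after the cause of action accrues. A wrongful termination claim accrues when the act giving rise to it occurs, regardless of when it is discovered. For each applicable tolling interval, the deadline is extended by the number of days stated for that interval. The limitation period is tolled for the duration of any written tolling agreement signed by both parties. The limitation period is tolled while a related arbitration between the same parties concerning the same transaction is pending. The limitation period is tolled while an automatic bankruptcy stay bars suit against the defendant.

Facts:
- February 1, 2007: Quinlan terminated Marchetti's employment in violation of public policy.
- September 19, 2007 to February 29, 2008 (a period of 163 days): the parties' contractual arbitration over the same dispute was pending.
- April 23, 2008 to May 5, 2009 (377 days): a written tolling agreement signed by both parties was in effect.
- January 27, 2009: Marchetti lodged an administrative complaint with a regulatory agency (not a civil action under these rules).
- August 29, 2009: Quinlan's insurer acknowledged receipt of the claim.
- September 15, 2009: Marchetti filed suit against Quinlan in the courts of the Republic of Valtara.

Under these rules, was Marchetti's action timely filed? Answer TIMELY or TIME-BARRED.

TIME-BARRED

The claim accrued on February 1, 2007, when the wrongful act occurred.
Adding the 1 year base period to February 1, 2007 gives a deadline of February 1, 2008, before any tolling.
Because the pending related arbitration ran from September 19, 2007 to February 29, 2008, the deadline is extended by 163 days to July 13, 2008.
The written tolling agreement from April 23, 2008 to May 5, 2009 tolled the period for 377 days, extending the deadline to July 25, 2009.
Nothing else in the chronology tolls or restarts the period.
Marchetti filed on September 15, 2009, after the July 25, 2009 deadline, so the action is time-barred.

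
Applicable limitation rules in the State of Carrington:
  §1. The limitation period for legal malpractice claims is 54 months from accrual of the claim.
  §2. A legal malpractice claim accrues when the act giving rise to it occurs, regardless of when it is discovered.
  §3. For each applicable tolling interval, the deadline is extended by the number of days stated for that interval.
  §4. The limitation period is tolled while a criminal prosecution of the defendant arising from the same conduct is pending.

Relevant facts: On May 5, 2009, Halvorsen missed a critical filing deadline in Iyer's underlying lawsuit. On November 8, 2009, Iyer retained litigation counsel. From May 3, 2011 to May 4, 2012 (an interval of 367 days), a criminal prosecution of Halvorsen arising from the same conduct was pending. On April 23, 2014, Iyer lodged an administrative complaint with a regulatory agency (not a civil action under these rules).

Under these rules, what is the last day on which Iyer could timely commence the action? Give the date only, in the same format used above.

The claim accrued on May 5, 2009, the date of the act.
54 months from May 5, 2009 is November 5, 2013.
The period was tolled for 367 days by the pending criminal prosecution (May 3, 2011 to May 4, 2012), pushing the deadline to November 7, 2014.
The other events in the timeline have no effect on the limitation period under the stated rules.

November 7, 2014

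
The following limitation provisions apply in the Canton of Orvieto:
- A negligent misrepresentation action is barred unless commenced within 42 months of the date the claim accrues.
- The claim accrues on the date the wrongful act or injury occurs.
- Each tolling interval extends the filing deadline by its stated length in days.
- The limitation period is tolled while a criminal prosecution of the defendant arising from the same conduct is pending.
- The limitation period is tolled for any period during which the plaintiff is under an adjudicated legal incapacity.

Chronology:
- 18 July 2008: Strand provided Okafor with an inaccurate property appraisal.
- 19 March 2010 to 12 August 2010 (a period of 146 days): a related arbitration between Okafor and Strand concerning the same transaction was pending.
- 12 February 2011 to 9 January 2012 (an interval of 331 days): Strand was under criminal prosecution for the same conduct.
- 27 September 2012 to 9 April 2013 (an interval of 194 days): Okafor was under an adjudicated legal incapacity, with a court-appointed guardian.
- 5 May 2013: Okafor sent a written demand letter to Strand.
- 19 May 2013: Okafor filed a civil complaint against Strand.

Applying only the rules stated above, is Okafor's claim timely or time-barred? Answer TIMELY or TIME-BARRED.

The limitation period began to run on 18 July 2008.
The untolled deadline — 42 months after 18 July 2008 — is 18 January 2012.
Because the pending criminal prosecution ran from 12 February 2011 to 9 January 2012, the deadline is extended by 331 days to 14 December 2012.
The period was tolled for 194 days by the plaintiff's legal incapacity (27 September 2012 to 9 April 2013), pushing the deadline to 26 June 2013.
No stated provision tolls the period for a pending arbitration, so the interval from 19 March 2010 to 12 August 2010 has no effect on the deadline.
The other events in the timeline have no effect on the limitation period under the stated rules.
Okafor filed on 19 May 2013, before the 26 June 2013 deadline, so the action is timely.

TIMELY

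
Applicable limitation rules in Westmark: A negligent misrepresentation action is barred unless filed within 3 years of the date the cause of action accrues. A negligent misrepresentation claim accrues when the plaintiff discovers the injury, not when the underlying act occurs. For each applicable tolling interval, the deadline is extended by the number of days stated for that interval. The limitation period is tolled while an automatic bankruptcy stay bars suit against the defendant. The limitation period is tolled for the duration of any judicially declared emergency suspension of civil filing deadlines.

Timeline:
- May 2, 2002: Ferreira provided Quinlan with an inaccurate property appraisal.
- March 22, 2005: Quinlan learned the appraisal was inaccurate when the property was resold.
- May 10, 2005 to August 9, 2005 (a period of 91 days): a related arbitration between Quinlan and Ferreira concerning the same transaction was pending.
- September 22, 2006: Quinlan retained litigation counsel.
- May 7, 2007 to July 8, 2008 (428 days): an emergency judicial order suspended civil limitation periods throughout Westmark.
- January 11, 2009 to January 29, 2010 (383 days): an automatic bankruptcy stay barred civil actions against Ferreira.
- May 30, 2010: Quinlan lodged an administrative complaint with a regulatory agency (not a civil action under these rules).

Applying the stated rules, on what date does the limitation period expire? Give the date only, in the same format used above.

Accrual is tied to discovery, so the period began on March 22, 2005 rather than on May 2, 2002 when the act occurred.
Adding the 3 years base period to March 22, 2005 gives a deadline of March 22, 2008, before any tolling.
The emergency suspension of filing deadlines from May 7, 2007 to July 8, 2008 tolled the period for 428 days, extending the deadline to May 24, 2009.
The period was tolled for 383 days by the automatic bankruptcy stay (January 11, 2009 to January 29, 2010), pushing the deadline to June 11, 2010.
The pending related arbitration from May 10, 2005 to August 9, 2005 does not toll the period, because no stated rule makes a pending arbitration a tolling event.
The other events in the timeline have no effect on the limitation period under the stated rules.

June 11, 2010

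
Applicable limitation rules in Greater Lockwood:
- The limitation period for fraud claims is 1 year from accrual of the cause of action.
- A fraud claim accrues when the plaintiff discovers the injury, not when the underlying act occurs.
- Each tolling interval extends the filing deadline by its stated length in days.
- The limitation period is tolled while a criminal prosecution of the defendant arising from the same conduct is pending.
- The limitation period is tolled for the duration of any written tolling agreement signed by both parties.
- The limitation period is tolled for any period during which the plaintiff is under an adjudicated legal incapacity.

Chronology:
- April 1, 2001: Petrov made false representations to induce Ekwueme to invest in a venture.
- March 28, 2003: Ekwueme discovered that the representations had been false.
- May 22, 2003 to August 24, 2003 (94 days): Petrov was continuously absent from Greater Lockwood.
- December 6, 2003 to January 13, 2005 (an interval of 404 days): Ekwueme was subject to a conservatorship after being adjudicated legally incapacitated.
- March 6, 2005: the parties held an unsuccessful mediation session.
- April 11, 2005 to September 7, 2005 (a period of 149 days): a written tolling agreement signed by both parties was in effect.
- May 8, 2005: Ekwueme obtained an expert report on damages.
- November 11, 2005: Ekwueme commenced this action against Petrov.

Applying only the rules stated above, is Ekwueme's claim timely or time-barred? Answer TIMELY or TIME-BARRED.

TIME-BARRED

Under the discovery rule, the claim accrued on March 28, 2003, when Ekwueme discovered the injury — not on the April 1, 2001 date of the underlying act.
Adding the 1 year base period to March 28, 2003 gives a deadline of March 28, 2004, before any tolling.
Because the plaintiff's legal incapacity ran from December 6, 2003 to January 13, 2005, the deadline is extended by 404 days to May 6, 2005.
The period was tolled for 149 days by the written tolling agreement (April 11, 2005 to September 7, 2005), pushing the deadline to October 2, 2005.
Although the defendant's absence ran from May 22, 2003 to August 24, 2003, the stated rules do not make that a tolling event, so it is disregarded.
The other events in the timeline have no effect on the limitation period under the stated rules.
Filing on November 11, 2005 missed the October 2, 2005 deadline — the action is time-barred.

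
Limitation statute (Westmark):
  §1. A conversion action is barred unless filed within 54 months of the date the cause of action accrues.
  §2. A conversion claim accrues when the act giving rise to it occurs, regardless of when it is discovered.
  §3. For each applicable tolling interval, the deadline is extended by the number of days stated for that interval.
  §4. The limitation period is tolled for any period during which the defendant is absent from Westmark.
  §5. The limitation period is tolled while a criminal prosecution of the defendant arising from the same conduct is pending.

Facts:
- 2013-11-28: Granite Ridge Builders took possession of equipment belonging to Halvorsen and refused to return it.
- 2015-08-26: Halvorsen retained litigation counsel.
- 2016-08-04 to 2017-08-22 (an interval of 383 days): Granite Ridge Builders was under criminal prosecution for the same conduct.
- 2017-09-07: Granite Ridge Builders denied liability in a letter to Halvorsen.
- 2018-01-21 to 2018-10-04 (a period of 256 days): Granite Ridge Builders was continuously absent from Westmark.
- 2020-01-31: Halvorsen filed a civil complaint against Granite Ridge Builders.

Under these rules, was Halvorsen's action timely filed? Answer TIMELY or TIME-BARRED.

TIMELY

The claim accrued on 2013-11-28, when the wrongful act occurred.
54 months from 2013-11-28 is 2018-05-28.
The period was tolled for 383 days by the pending criminal prosecution (2016-08-04 to 2017-08-22), pushing the deadline to 2019-06-15.
The period was tolled for 256 days by the defendant's absence from the jurisdiction (2018-01-21 to 2018-10-04), pushing the deadline to 2020-02-26.
None of the other events listed affects the running of the period under the stated rules.
Filing on 2020-01-31 beat the 2020-02-26 deadline — the action is timely.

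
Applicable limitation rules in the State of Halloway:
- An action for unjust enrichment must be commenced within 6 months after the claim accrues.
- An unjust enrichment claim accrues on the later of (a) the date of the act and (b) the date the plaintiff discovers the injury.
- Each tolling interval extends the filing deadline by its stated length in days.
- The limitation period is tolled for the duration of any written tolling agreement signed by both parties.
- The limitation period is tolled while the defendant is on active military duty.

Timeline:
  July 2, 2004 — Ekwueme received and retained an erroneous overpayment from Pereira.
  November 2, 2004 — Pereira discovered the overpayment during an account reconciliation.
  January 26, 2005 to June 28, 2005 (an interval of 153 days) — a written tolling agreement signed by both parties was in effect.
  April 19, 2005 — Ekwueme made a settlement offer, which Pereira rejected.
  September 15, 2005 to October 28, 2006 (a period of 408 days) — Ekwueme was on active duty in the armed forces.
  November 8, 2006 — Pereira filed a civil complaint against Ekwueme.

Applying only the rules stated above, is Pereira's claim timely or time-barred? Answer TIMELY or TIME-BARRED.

The claim accrued on November 2, 2004 — the later of the July 2, 2004 act and the November 2, 2004 discovery.
The untolled deadline — 6 months after November 2, 2004 — is May 2, 2005.
The period was tolled for 153 days by the written tolling agreement (January 26, 2005 to June 28, 2005), pushing the deadline to October 2, 2005.
The defendant's active military service from September 15, 2005 to October 28, 2006 tolled the period for 408 days, extending the deadline to November 14, 2006.
Nothing else in the chronology tolls or restarts the period.
Pereira filed on November 8, 2006, before the November 14, 2006 deadline, so the action is timely.

TIMELY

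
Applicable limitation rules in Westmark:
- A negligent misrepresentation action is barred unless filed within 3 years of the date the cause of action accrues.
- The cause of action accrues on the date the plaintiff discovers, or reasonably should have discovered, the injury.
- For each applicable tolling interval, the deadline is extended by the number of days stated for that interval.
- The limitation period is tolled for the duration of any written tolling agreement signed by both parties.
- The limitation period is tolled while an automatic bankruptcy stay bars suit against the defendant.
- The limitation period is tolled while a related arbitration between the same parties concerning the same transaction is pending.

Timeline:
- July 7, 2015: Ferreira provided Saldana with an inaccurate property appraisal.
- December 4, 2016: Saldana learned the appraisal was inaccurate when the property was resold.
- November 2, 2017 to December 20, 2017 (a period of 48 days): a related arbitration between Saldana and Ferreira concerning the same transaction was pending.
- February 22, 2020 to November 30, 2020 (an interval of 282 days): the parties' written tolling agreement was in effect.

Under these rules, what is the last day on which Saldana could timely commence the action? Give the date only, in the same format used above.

Under the discovery rule, the claim accrued on December 4, 2016, when Saldana discovered the injury — not on the July 7, 2015 date of the underlying act.
3 years from December 4, 2016 is December 4, 2019.
The pending related arbitration from November 2, 2017 to December 20, 2017 tolled the period for 48 days, extending the deadline to January 21, 2020.
By the time the written tolling agreement began on February 22, 2020, the limitation period had already expired on January 21, 2020; that interval cannot revive it.

January 21, 2020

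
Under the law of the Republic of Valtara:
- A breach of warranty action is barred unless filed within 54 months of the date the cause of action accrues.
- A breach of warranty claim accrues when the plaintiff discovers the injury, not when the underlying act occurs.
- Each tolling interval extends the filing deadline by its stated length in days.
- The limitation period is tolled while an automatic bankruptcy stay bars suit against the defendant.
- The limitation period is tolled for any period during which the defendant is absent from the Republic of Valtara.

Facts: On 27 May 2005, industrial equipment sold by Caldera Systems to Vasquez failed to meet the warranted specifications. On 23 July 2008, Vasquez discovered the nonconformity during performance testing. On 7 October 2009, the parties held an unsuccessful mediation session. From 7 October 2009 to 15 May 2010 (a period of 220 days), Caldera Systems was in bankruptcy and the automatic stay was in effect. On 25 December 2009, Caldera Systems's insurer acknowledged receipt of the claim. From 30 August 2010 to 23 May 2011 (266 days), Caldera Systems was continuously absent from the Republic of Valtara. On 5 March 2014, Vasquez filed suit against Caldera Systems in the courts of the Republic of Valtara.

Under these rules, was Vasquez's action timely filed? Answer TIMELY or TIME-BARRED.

TIMELY

Under the discovery rule, the claim accrued on 23 July 2008, when Vasquez discovered the injury — not on the 27 May 2005 date of the underlying act.
Adding the 54 months base period to 23 July 2008 gives a deadline of 23 January 2013, before any tolling.
Because the automatic bankruptcy stay ran from 7 October 2009 to 15 May 2010, the deadline is extended by 220 days to 31 August 2013.
Because the defendant's absence from the jurisdiction ran from 30 August 2010 to 23 May 2011, the deadline is extended by 266 days to 24 May 2014.
None of the other events listed affects the running of the period under the stated rules.
The 5 March 2014 filing precedes the 24 May 2014 deadline; the claim is timely.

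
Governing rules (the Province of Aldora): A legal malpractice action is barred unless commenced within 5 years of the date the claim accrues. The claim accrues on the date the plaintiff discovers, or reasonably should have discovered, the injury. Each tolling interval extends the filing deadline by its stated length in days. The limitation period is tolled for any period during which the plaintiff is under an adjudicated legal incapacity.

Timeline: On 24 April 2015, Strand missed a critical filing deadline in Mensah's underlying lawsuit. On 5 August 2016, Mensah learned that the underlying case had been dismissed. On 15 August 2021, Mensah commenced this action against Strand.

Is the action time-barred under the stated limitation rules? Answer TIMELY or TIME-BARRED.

TIME-BARRED

The claim did not accrue until Mensah discovered the injury on 5 August 2016; the 24 April 2015 act date does not start the clock under the stated rule.
5 years from 5 August 2016 is 5 August 2021.
Mensah filed on 15 August 2021, after the 5 August 2021 deadline, so the action is time-barred.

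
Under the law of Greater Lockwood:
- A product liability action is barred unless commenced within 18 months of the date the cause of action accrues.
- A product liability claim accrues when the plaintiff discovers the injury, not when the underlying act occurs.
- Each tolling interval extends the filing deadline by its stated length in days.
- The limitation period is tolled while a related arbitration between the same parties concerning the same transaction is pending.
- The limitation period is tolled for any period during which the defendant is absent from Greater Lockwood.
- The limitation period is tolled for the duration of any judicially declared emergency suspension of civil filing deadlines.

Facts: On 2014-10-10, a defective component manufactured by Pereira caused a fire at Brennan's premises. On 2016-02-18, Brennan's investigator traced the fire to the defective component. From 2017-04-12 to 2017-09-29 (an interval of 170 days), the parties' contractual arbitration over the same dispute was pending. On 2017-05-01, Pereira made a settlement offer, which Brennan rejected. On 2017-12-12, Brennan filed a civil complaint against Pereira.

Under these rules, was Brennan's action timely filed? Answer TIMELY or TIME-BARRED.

The claim did not accrue until Brennan discovered the injury on 2016-02-18; the 2014-10-10 act date does not start the clock under the stated rule.
18 months from 2016-02-18 is 2017-08-18.
Because the pending related arbitration ran from 2017-04-12 to 2017-09-29, the deadline is extended by 170 days to 2018-02-04.
Nothing else in the chronology tolls or restarts the period.
Filing on 2017-12-12 beat the 2018-02-04 deadline — the action is timely.

TIMELY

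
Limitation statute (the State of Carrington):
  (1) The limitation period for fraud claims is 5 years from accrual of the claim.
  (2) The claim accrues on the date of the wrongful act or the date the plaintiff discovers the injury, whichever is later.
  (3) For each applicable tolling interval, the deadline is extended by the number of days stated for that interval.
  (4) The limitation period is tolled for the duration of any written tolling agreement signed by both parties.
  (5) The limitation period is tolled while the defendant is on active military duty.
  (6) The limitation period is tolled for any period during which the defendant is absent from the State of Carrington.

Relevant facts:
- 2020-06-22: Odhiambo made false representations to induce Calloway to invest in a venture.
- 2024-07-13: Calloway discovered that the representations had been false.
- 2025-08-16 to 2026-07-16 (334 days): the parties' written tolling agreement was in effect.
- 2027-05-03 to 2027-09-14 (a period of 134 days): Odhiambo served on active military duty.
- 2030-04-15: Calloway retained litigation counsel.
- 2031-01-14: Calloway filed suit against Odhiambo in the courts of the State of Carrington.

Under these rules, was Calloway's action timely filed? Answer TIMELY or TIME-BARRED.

TIME-BARRED

The claim accrued on 2024-07-13 — the later of the 2020-06-22 act and the 2024-07-13 discovery.
The untolled deadline — 5 years after 2024-07-13 — is 2029-07-13.
The period was tolled for 334 days by the written tolling agreement (2025-08-16 to 2026-07-16), pushing the deadline to 2030-06-12.
The period was tolled for 134 days by the defendant's active military service (2027-05-03 to 2027-09-14), pushing the deadline to 2030-10-24.
Nothing else in the chronology tolls or restarts the period.
The 2031-01-14 filing falls after the 2030-10-24 deadline; the claim is time-barred.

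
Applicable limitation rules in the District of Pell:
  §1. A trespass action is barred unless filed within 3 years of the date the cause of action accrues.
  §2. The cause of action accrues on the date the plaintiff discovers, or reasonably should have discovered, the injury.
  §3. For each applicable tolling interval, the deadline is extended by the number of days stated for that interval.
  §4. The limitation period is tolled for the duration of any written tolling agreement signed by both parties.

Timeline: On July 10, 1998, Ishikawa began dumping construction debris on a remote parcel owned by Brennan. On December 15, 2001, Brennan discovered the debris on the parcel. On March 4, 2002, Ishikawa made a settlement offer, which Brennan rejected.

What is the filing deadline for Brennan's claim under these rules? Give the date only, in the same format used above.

December 15, 2004

Accrual is tied to discovery, so the period began on December 15, 2001 rather than on July 10, 1998 when the act occurred.
Adding the 3 years base period to December 15, 2001 gives a deadline of December 15, 2004, before any tolling.
Nothing else in the chronology tolls or restarts the period.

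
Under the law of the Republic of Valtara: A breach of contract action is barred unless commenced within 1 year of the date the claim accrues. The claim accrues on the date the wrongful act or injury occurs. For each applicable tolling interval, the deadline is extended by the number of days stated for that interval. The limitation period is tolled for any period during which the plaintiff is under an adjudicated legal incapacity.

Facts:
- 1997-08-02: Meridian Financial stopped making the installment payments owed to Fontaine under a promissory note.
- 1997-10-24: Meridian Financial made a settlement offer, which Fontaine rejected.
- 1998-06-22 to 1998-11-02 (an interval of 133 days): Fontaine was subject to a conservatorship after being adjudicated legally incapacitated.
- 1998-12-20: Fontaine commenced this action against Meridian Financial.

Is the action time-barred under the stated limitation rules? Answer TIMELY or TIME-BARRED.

The claim accrued on 1997-08-02, the date of the act.
The untolled deadline — 1 year after 1997-08-02 — is 1998-08-02.
Because the plaintiff's legal incapacity ran from 1998-06-22 to 1998-11-02, the deadline is extended by 133 days to 1998-12-13.
The other events in the timeline have no effect on the limitation period under the stated rules.
The 1998-12-20 filing falls after the 1998-12-13 deadline; the claim is time-barred.

TIME-BARRED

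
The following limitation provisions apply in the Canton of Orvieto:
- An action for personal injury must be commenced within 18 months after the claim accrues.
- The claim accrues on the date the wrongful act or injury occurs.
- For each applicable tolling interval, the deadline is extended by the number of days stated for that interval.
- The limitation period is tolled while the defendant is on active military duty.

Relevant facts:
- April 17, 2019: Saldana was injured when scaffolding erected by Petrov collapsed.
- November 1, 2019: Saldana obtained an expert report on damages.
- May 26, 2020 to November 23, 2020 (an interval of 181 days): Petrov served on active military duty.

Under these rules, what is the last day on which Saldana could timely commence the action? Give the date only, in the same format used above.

April 16, 2021

The claim accrued on April 17, 2019, the date of the act.
Adding the 18 months base period to April 17, 2019 gives a deadline of October 17, 2020, before any tolling.
Because the defendant's active military service ran from May 26, 2020 to November 23, 2020, the deadline is extended by 181 days to April 16, 2021.
The other events in the timeline have no effect on the limitation period under the stated rules.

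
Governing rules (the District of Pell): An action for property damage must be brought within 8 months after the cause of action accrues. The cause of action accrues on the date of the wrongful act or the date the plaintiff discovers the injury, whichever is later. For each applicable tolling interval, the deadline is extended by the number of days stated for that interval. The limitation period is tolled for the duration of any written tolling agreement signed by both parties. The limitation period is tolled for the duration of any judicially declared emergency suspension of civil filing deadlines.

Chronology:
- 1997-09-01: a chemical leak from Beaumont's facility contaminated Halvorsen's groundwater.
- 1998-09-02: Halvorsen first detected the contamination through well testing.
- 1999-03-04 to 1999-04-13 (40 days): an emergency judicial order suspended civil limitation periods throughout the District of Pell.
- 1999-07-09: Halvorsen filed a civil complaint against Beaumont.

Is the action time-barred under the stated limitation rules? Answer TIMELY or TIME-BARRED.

TIME-BARRED

The claim accrued on 1998-09-02 — the later of the 1997-09-01 act and the 1998-09-02 discovery.
The untolled deadline — 8 months after 1998-09-02 — is 1999-05-02.
The period was tolled for 40 days by the emergency suspension of filing deadlines (1999-03-04 to 1999-04-13), pushing the deadline to 1999-06-11.
The 1999-07-09 filing falls after the 1999-06-11 deadline; the claim is time-barred.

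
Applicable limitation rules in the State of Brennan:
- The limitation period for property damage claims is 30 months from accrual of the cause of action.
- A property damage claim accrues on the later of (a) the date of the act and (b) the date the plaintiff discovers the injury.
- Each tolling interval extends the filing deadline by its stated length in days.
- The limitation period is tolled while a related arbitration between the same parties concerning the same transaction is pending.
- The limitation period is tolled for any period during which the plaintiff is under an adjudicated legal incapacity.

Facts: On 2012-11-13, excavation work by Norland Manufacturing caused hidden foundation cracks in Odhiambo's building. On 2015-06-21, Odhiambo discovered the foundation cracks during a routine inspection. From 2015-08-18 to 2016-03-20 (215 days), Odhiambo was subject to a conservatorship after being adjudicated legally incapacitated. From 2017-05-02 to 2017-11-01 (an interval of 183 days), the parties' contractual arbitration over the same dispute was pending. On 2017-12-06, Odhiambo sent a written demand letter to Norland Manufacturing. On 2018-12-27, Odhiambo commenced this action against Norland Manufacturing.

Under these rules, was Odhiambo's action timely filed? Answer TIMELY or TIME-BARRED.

TIMELY

Because discovery on 2015-06-21 post-dates the 2012-11-13 act, accrual under the later-of rule falls on 2015-06-21.
Adding the 30 months base period to 2015-06-21 gives a deadline of 2017-12-21, before any tolling.
The plaintiff's legal incapacity from 2015-08-18 to 2016-03-20 tolled the period for 215 days, extending the deadline to 2018-07-24.
Because the pending related arbitration ran from 2017-05-02 to 2017-11-01, the deadline is extended by 183 days to 2019-01-23.
Nothing else in the chronology tolls or restarts the period.
The 2018-12-27 filing precedes the 2019-01-23 deadline; the claim is timely.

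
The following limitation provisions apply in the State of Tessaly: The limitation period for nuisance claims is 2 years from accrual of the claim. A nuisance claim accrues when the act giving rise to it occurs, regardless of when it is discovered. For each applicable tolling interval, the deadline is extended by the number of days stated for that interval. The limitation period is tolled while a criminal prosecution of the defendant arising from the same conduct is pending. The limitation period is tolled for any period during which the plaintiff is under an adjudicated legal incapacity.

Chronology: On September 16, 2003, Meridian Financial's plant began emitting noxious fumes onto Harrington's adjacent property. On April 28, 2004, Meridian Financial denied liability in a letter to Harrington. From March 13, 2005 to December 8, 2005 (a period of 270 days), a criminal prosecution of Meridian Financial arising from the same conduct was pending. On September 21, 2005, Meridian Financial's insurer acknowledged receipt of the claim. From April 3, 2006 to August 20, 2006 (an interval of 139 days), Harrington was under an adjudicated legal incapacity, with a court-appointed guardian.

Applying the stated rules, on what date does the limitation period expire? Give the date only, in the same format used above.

October 30, 2006

The claim accrued on September 16, 2003, the date of the act.
The untolled deadline — 2 years after September 16, 2003 — is September 16, 2005.
The period was tolled for 270 days by the pending criminal prosecution (March 13, 2005 to December 8, 2005), pushing the deadline to June 13, 2006.
The plaintiff's legal incapacity from April 3, 2006 to August 20, 2006 tolled the period for 139 days, extending the deadline to October 30, 2006.
The other events in the timeline have no effect on the limitation period under the stated rules.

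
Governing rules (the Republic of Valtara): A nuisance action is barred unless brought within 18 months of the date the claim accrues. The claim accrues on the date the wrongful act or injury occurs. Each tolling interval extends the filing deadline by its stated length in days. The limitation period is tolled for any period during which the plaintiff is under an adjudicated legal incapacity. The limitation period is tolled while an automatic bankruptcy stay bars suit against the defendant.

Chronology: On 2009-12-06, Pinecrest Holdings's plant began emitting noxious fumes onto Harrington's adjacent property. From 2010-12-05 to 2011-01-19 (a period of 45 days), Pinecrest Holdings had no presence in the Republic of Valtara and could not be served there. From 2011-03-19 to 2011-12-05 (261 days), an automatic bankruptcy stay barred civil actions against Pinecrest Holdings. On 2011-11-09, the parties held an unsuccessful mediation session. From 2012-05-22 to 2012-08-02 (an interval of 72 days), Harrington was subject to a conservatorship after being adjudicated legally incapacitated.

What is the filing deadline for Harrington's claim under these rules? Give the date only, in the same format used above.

The limitation period began to run on 2009-12-06.
Adding the 18 months base period to 2009-12-06 gives a deadline of 2011-06-06, before any tolling.
Because the automatic bankruptcy stay ran from 2011-03-19 to 2011-12-05, the deadline is extended by 261 days to 2012-02-22.
The plaintiff's legal incapacity starting 2012-05-22 came too late — the period had run on 2012-02-22 — and so does not extend the deadline.
Although the defendant's absence ran from 2010-12-05 to 2011-01-19, the stated rules do not make that a tolling event, so it is disregarded.
Nothing else in the chronology tolls or restarts the period.

2012-02-22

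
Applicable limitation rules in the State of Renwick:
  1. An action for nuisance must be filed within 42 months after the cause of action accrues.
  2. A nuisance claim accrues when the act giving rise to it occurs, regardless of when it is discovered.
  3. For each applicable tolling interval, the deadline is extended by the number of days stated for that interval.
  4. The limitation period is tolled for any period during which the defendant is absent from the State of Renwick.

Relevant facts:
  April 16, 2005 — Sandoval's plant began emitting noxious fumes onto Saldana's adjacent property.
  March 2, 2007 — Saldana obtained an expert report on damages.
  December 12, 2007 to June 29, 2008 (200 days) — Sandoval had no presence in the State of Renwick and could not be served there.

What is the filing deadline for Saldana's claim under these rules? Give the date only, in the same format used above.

May 4, 2009

The cause of action accrued on April 16, 2005, the date of the act.
Adding the 42 months base period to April 16, 2005 gives a deadline of October 16, 2008, before any tolling.
The period was tolled for 200 days by the defendant's absence from the jurisdiction (December 12, 2007 to June 29, 2008), pushing the deadline to May 4, 2009.
None of the other events listed affects the running of the period under the stated rules.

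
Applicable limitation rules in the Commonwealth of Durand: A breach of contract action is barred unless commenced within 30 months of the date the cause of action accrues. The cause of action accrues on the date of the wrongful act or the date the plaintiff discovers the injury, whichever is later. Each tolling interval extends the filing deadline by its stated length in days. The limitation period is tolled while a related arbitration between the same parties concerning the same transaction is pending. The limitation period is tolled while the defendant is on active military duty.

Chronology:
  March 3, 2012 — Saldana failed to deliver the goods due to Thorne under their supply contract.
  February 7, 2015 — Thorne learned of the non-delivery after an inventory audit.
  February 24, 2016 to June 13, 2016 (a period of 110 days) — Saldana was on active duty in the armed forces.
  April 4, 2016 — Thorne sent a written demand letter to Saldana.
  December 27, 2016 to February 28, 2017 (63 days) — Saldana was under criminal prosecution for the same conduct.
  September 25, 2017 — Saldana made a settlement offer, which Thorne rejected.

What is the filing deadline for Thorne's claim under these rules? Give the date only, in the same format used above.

Because discovery on February 7, 2015 post-dates the March 3, 2012 act, accrual under the later-of rule falls on February 7, 2015.
30 months from February 7, 2015 is August 7, 2017.
Because the defendant's active military service ran from February 24, 2016 to June 13, 2016, the deadline is extended by 110 days to November 25, 2017.
No stated provision tolls the period for a criminal prosecution, so the interval from December 27, 2016 to February 28, 2017 has no effect on the deadline.
None of the other events listed affects the running of the period under the stated rules.

November 25, 2017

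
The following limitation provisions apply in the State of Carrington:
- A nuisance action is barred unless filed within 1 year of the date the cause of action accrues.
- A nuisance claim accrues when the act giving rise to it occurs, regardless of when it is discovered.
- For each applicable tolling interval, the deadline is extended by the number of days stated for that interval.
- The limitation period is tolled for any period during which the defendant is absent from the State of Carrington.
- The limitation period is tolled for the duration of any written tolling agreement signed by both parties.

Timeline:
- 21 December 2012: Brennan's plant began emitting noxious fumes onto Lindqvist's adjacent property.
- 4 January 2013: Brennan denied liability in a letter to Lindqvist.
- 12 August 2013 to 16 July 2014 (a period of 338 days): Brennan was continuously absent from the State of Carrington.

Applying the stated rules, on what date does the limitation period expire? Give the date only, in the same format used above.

24 November 2014

The limitation period began to run on 21 December 2012.
The untolled deadline — 1 year after 21 December 2012 — is 21 December 2013.
Because the defendant's absence from the jurisdiction ran from 12 August 2013 to 16 July 2014, the deadline is extended by 338 days to 24 November 2014.
Nothing else in the chronology tolls or restarts the period.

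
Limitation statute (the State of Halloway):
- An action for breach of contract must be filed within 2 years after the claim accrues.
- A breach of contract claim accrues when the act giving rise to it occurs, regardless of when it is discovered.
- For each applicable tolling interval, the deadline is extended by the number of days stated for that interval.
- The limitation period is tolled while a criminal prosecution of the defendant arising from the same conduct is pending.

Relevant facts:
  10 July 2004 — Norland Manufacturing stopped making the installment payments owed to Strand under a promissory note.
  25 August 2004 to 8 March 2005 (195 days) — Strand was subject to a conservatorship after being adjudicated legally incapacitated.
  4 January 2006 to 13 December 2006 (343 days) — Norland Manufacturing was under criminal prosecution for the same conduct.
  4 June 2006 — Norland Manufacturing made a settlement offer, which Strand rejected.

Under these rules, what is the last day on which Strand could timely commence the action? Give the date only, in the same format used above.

18 June 2007

The claim accrued on 10 July 2004, the date of the act.
The untolled deadline — 2 years after 10 July 2004 — is 10 July 2006.
The pending criminal prosecution from 4 January 2006 to 13 December 2006 tolled the period for 343 days, extending the deadline to 18 June 2007.
The plaintiff's legal incapacity from 25 August 2004 to 8 March 2005 does not toll the period, because no stated rule makes the plaintiff's incapacity a tolling event.
Nothing else in the chronology tolls or restarts the period.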